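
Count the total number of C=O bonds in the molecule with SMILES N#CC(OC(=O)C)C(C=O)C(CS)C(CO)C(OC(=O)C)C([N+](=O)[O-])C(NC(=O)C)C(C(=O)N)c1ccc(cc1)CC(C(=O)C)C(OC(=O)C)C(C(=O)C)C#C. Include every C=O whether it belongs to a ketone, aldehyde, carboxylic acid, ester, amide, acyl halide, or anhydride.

8

CH(OCOCH3): ester, 1 C=O (running total 1).
CH(CHO): aldehyde, 1 C=O (running total 2).
CH(OCOCH3): ester, 1 C=O (running total 3).
CH(NHCOCH3): amide, 1 C=O (running total 4).
CH(CONH2): amide, 1 C=O (running total 5).
CH(COCH3): ketone, 1 C=O (running total 6).
CH(OCOCH3): ester, 1 C=O (running total 7).
CH(COCH3): ketone, 1 C=O (running total 8).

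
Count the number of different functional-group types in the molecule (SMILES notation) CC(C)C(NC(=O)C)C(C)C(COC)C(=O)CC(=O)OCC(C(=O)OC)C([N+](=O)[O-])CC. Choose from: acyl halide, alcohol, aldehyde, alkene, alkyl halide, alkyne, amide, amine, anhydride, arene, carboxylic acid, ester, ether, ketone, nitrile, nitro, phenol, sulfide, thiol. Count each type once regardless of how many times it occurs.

Reading the structure from left to right:
  CH(NHCOCH3): pendant –NHC(=O)CH3: N bonded to a carbonyl → amide (not amine).
  CH(CH2OCH3): pendant –CH2OCH3: C–O–C linkage → ether.
  CO: –C(=O)– with carbon on both sides → ketone.
  CH2COOCH2: –C(=O)–O–C with C on the carbonyl side → ester.
  CH(COOCH3): pendant –COOCH3: carbonyl C bonded to C and –OCH3 → ester.
  CH(NO2): –NO2 on an sp³ carbon → nitro (the N=O is not a carbonyl).
Distinct types present: amide, ester, ether, ketone, nitro.

5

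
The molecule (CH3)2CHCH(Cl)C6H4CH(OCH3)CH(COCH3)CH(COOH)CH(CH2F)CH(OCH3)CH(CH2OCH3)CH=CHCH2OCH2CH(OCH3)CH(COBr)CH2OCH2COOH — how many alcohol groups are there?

0

Taking each segment in turn:
  CH(Cl): halogen on an sp³ carbon → alkyl halide.
  C6H4: para-disubstituted benzene ring → arene.
  CH(OCH3): pendant –OCH3: C–O–C with sp³ C, no adjacent C=O → ether.
  CH(COCH3): pendant –COCH3: carbonyl C bonded to two carbons → ketone.
  CH(COOH): pendant –COOH: carbonyl C bonded to C and –OH → carboxylic acid.
  CH(CH2F): pendant –CH2X: halogen on sp³ carbon → alkyl halide.
  CH(OCH3): pendant –OCH3: C–O–C with sp³ C, no adjacent C=O → ether.
  CH(CH2OCH3): pendant –CH2OCH3: C–O–C linkage → ether.
  CH=CH: C=C double bond → alkene.
  CH2OCH2: C–O–C with sp³ carbons on both sides and no adjacent C=O → ether.
  CH(OCH3): pendant –OCH3: C–O–C with sp³ C, no adjacent C=O → ether.
  CH(COBr): pendant –C(=O)X: carbonyl C bonded to C and halogen → acyl halide.
  CH2OCH2: C–O–C with sp³ carbons on both sides and no adjacent C=O → ether.
  COOH: –COOH: carbonyl C bonded to –OH and C → carboxylic acid (the –OH is not a separate alcohol).
No segment is a alcohol: CH(OCH3) is ether, not alcohol; CH(COCH3) is ketone, not alcohol; CH(COOH) is carboxylic acid, not alcohol. → 0.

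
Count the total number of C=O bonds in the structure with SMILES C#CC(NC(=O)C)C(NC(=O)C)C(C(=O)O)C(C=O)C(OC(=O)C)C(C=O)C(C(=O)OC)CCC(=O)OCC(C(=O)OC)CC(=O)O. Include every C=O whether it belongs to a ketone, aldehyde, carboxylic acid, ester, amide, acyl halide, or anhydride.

10

CH(NHCOCH3): amide, 1 C=O (running total 1).
CH(NHCOCH3): amide, 1 C=O (running total 2).
CH(COOH): carboxylic acid, 1 C=O (running total 3).
CH(CHO): aldehyde, 1 C=O (running total 4).
CH(OCOCH3): ester, 1 C=O (running total 5).
CH(CHO): aldehyde, 1 C=O (running total 6).
CH(COOCH3): ester, 1 C=O (running total 7).
CH2COOCH2: ester, 1 C=O (running total 8).
CH(COOCH3): ester, 1 C=O (running total 9).
COOH: carboxylic acid, 1 C=O (running total 10).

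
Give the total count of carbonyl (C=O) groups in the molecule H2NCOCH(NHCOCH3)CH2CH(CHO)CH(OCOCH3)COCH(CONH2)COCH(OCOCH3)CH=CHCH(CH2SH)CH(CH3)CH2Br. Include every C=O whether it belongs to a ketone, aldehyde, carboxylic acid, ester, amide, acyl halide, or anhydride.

H2NCO: amide, 1 C=O (running total 1).
CH(NHCOCH3): amide, 1 C=O (running total 2).
CH(CHO): aldehyde, 1 C=O (running total 3).
CH(OCOCH3): ester, 1 C=O (running total 4).
CO: ketone, 1 C=O (running total 5).
CH(CONH2): amide, 1 C=O (running total 6).
CO: ketone, 1 C=O (running total 7).
CH(OCOCH3): ester, 1 C=O (running total 8).

8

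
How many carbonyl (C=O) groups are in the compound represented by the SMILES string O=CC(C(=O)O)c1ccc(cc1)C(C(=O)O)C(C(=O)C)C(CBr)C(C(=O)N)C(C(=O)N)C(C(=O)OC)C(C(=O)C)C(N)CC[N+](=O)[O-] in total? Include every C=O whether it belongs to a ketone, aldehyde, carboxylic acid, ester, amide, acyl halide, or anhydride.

8

OHC: aldehyde, 1 C=O (running total 1).
CH(COOH): carboxylic acid, 1 C=O (running total 2).
CH(COOH): carboxylic acid, 1 C=O (running total 3).
CH(COCH3): ketone, 1 C=O (running total 4).
CH(CONH2): amide, 1 C=O (running total 5).
CH(CONH2): amide, 1 C=O (running total 6).
CH(COOCH3): ester, 1 C=O (running total 7).
CH(COCH3): ketone, 1 C=O (running total 8).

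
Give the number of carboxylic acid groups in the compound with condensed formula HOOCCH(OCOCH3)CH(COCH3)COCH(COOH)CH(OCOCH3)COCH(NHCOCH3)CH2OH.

2

Taking each segment in turn:
  HOOC: –COOH: carbonyl C bonded to –OH and C → carboxylic acid (the –OH is not a separate alcohol).
  CH(OCOCH3): pendant –OC(=O)CH3: an acyloxy group → ester.
  CH(COCH3): pendant –COCH3: carbonyl C bonded to two carbons → ketone.
  CO: –C(=O)– with carbon on both sides → ketone.
  CH(COOH): pendant –COOH: carbonyl C bonded to C and –OH → carboxylic acid.
  CH(OCOCH3): pendant –OC(=O)CH3: an acyloxy group → ester.
  CO: –C(=O)– with carbon on both sides → ketone.
  CH(NHCOCH3): pendant –NHC(=O)CH3: N bonded to a carbonyl → amide (not amine).
  CH2OH: –OH on an sp³ carbon → alcohol.
Carboxylic acid appears at: HOOC, CH(COOH) → 2.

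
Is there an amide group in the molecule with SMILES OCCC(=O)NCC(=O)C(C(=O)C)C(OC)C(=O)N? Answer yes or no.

yes

HO– on an sp³ carbon → alcohol.
–C(=O)–N– linkage → amide (the N is not an amine).
–C(=O)– with carbon on both sides → ketone.
pendant –COCH3: carbonyl C bonded to two carbons → ketone.
pendant –OCH3: C–O–C with sp³ C, no adjacent C=O → ether.
–C(=O)NH2: carbonyl C bonded to C and to N → amide (the N is not a separate amine).
The CH2CONHCH2 segment supplies the amide: –C(=O)–N– linkage → amide (the N is not an amine).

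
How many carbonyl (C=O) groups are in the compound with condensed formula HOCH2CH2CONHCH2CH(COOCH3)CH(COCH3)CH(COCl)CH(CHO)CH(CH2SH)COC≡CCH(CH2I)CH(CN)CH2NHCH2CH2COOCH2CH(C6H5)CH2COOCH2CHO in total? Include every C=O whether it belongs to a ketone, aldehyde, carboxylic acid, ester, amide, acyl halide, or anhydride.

CH2CONHCH2: amide, 1 C=O (running total 1).
CH(COOCH3): ester, 1 C=O (running total 2).
CH(COCH3): ketone, 1 C=O (running total 3).
CH(COCl): acyl halide, 1 C=O (running total 4).
CH(CHO): aldehyde, 1 C=O (running total 5).
CO: ketone, 1 C=O (running total 6).
CH2COOCH2: ester, 1 C=O (running total 7).
CH2COOCH2: ester, 1 C=O (running total 8).
CHO: aldehyde, 1 C=O (running total 9).

9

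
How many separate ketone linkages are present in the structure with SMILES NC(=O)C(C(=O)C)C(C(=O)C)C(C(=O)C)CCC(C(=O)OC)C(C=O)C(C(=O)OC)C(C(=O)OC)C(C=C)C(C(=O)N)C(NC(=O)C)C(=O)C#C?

–C(=O)NH2: carbonyl C bonded to C and to N → amide (the N is not a separate amine).
pendant –COCH3: carbonyl C bonded to two carbons → ketone.
pendant –COCH3: carbonyl C bonded to two carbons → ketone.
pendant –COCH3: carbonyl C bonded to two carbons → ketone.
pendant –COOCH3: carbonyl C bonded to C and –OCH3 → ester.
pendant –CHO: carbonyl C bonded to C and H → aldehyde.
pendant –COOCH3: carbonyl C bonded to C and –OCH3 → ester.
pendant –COOCH3: carbonyl C bonded to C and –OCH3 → ester.
pendant –CH=CH2: C=C double bond → alkene.
pendant –CONH2: carbonyl C bonded to C and N → amide.
pendant –NHC(=O)CH3: N bonded to a carbonyl → amide (not amine).
–C(=O)– with carbon on both sides → ketone.
C≡C triple bond → alkyne.
Ketone appears at: CH(COCH3), CH(COCH3), CH(COCH3), CO → 4.

4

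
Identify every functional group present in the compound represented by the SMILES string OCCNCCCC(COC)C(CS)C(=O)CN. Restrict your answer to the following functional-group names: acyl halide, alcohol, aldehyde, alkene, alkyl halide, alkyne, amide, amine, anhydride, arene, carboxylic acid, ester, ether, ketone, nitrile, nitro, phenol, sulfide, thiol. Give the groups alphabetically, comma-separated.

Working along the chain:
  HOCH2: HO– on an sp³ carbon → alcohol.
  CH2NHCH2: C–N–C with sp³ carbons and no adjacent C=O → amine (secondary).
  CH(CH2OCH3): pendant –CH2OCH3: C–O–C linkage → ether.
  CH(CH2SH): pendant –CH2SH → thiol.
  CO: –C(=O)– with carbon on both sides → ketone.
  CH2NH2: –NH2 on an sp³ carbon with no adjacent C=O → amine.

alcohol, amine, ether, ketone, thiol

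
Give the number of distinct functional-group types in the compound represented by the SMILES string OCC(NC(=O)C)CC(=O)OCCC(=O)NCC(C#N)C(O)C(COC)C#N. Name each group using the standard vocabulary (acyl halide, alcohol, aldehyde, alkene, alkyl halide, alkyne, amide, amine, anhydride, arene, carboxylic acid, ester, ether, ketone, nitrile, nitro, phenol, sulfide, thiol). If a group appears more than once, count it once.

5

Reading the structure from left to right:
  HOCH2: HO– on an sp³ carbon → alcohol.
  CH(NHCOCH3): pendant –NHC(=O)CH3: N bonded to a carbonyl → amide (not amine).
  CH2COOCH2: –C(=O)–O–C with C on the carbonyl side → ester.
  CH2CONHCH2: –C(=O)–N– linkage → amide (the N is not an amine).
  CH(CN): pendant –C≡N: nitrile.
  CH(OH): –OH on an sp³ carbon → alcohol (secondary).
  CH(CH2OCH3): pendant –CH2OCH3: C–O–C linkage → ether.
  CN: –C≡N: carbon triple-bonded to nitrogen → nitrile.
Distinct types present: alcohol, amide, ester, ether, nitrile.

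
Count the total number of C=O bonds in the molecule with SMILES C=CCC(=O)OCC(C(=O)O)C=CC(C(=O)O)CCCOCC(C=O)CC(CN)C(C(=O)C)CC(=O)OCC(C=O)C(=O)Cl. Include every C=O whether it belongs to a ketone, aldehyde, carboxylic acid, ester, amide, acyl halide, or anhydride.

CH2COOCH2: ester, 1 C=O (running total 1).
CH(COOH): carboxylic acid, 1 C=O (running total 2).
CH(COOH): carboxylic acid, 1 C=O (running total 3).
CH(CHO): aldehyde, 1 C=O (running total 4).
CH(COCH3): ketone, 1 C=O (running total 5).
CH2COOCH2: ester, 1 C=O (running total 6).
CH(CHO): aldehyde, 1 C=O (running total 7).
COCl: acyl halide, 1 C=O (running total 8).

8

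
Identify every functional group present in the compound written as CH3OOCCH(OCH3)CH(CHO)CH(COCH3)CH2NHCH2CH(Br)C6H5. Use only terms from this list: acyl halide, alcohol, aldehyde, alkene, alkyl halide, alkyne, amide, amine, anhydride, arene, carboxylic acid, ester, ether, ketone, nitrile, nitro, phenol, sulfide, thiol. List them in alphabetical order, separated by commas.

aldehyde, alkyl halide, amine, arene, ester, ether, ketone

CH3O–C(=O)–: carbonyl C bonded to C and to –OCH3 → ester (not ketone + ether).
pendant –OCH3: C–O–C with sp³ C, no adjacent C=O → ether.
pendant –CHO: carbonyl C bonded to C and H → aldehyde.
pendant –COCH3: carbonyl C bonded to two carbons → ketone.
C–N–C with sp³ carbons and no adjacent C=O → amine (secondary).
halogen on an sp³ carbon → alkyl halide.
–C6H5 phenyl ring → arene.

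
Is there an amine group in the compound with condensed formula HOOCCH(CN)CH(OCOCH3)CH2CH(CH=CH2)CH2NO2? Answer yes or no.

no

–COOH: carbonyl C bonded to –OH and C → carboxylic acid (the –OH is not a separate alcohol).
pendant –C≡N: nitrile.
pendant –OC(=O)CH3: an acyloxy group → ester.
pendant –CH=CH2: C=C double bond → alkene.
–NO2 on carbon → nitro group.
The groups actually present are: alkene, carboxylic acid, ester, nitrile, nitro.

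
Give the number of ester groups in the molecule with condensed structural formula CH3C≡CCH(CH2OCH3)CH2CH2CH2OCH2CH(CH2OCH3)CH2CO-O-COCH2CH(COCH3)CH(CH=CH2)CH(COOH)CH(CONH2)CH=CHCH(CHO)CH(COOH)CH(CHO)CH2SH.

0

C≡C triple bond → alkyne.
pendant –CH2OCH3: C–O–C linkage → ether.
C–O–C with sp³ carbons on both sides and no adjacent C=O → ether.
pendant –CH2OCH3: C–O–C linkage → ether.
two acyl groups sharing one oxygen, –C(=O)–O–C(=O)– → anhydride.
pendant –COCH3: carbonyl C bonded to two carbons → ketone.
pendant –CH=CH2: C=C double bond → alkene.
pendant –COOH: carbonyl C bonded to C and –OH → carboxylic acid.
pendant –CONH2: carbonyl C bonded to C and N → amide.
C=C double bond → alkene.
pendant –CHO: carbonyl C bonded to C and H → aldehyde.
pendant –COOH: carbonyl C bonded to C and –OH → carboxylic acid.
pendant –CHO: carbonyl C bonded to C and H → aldehyde.
–SH on an sp³ carbon → thiol.
No segment is a ester: CH(CH2OCH3) is ether, not ester; CH2OCH2 is ether, not ester; CH(CH2OCH3) is ether, not ester. → 0.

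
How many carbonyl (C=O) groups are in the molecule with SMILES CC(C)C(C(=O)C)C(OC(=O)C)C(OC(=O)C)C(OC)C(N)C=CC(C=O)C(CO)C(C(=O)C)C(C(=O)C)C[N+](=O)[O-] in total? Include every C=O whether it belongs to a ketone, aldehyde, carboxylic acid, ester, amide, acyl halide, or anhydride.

CH(COCH3): ketone, 1 C=O (running total 1).
CH(OCOCH3): ester, 1 C=O (running total 2).
CH(OCOCH3): ester, 1 C=O (running total 3).
CH(CHO): aldehyde, 1 C=O (running total 4).
CH(COCH3): ketone, 1 C=O (running total 5).
CH(COCH3): ketone, 1 C=O (running total 6).

6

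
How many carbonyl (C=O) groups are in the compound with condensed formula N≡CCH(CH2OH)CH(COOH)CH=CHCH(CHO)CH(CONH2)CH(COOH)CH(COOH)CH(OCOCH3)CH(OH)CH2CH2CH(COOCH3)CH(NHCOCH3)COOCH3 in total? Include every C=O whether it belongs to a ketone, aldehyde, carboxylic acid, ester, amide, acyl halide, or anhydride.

9

CH(COOH): carboxylic acid, 1 C=O (running total 1).
CH(CHO): aldehyde, 1 C=O (running total 2).
CH(CONH2): amide, 1 C=O (running total 3).
CH(COOH): carboxylic acid, 1 C=O (running total 4).
CH(COOH): carboxylic acid, 1 C=O (running total 5).
CH(OCOCH3): ester, 1 C=O (running total 6).
CH(COOCH3): ester, 1 C=O (running total 7).
CH(NHCOCH3): amide, 1 C=O (running total 8).
COOCH3: ester, 1 C=O (running total 9).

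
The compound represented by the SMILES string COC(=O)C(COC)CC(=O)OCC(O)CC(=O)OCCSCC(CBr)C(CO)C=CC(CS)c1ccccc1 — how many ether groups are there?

1

CH3O–C(=O)–: carbonyl C bonded to C and to –OCH3 → ester (not ketone + ether).
pendant –CH2OCH3: C–O–C linkage → ether.
–C(=O)–O–C with C on the carbonyl side → ester.
–OH on an sp³ carbon → alcohol (secondary).
–C(=O)–O–C with C on the carbonyl side → ester.
C–S–C linkage → sulfide (thioether).
pendant –CH2X: halogen on sp³ carbon → alkyl halide.
pendant –CH2OH on an sp³ backbone C → alcohol.
C=C double bond → alkene.
pendant –CH2SH → thiol.
–C6H5 phenyl ring → arene.
Ether appears at: CH(CH2OCH3) → 1.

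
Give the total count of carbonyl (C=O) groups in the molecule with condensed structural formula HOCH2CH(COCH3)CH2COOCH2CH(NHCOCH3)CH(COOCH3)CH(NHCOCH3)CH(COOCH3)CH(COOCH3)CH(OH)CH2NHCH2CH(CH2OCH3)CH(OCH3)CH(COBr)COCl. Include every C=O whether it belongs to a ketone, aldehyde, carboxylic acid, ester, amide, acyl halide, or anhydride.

9

CH(COCH3): ketone, 1 C=O (running total 1).
CH2COOCH2: ester, 1 C=O (running total 2).
CH(NHCOCH3): amide, 1 C=O (running total 3).
CH(COOCH3): ester, 1 C=O (running total 4).
CH(NHCOCH3): amide, 1 C=O (running total 5).
CH(COOCH3): ester, 1 C=O (running total 6).
CH(COOCH3): ester, 1 C=O (running total 7).
CH(COBr): acyl halide, 1 C=O (running total 8).
COCl: acyl halide, 1 C=O (running total 9).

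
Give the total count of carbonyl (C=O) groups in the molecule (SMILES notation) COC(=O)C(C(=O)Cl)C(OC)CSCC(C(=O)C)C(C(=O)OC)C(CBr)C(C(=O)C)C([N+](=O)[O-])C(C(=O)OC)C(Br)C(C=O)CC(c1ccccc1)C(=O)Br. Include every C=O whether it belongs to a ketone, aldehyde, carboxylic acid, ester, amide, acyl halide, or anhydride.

8

CH3OOC: ester, 1 C=O (running total 1).
CH(COCl): acyl halide, 1 C=O (running total 2).
CH(COCH3): ketone, 1 C=O (running total 3).
CH(COOCH3): ester, 1 C=O (running total 4).
CH(COCH3): ketone, 1 C=O (running total 5).
CH(COOCH3): ester, 1 C=O (running total 6).
CH(CHO): aldehyde, 1 C=O (running total 7).
COBr: acyl halide, 1 C=O (running total 8).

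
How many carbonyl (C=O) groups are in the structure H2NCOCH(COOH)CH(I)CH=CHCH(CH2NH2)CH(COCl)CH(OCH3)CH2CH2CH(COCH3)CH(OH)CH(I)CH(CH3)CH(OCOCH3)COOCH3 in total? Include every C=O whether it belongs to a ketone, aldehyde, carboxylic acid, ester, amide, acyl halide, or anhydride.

H2NCO: amide, 1 C=O (running total 1).
CH(COOH): carboxylic acid, 1 C=O (running total 2).
CH(COCl): acyl halide, 1 C=O (running total 3).
CH(COCH3): ketone, 1 C=O (running total 4).
CH(OCOCH3): ester, 1 C=O (running total 5).
COOCH3: ester, 1 C=O (running total 6).

6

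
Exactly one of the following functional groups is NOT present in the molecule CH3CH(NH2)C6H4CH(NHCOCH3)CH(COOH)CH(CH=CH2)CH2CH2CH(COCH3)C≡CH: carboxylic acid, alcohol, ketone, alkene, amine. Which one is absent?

carboxylic acid: present (CH(COOH) — pendant –COOH: carbonyl C bonded to C and –OH → carboxylic acid).
alkene: present (CH(CH=CH2) — pendant –CH=CH2: C=C double bond → alkene).
ketone: present (CH(COCH3) — pendant –COCH3: carbonyl C bonded to two carbons → ketone).
amine: present (CH(NH2) — –NH2 on an sp³ carbon with no adjacent C=O → amine).
alcohol: absent. In CH(COOH), the –OH sits on a carbonyl carbon, making it part of a carboxylic acid, not an alcohol.

alcohol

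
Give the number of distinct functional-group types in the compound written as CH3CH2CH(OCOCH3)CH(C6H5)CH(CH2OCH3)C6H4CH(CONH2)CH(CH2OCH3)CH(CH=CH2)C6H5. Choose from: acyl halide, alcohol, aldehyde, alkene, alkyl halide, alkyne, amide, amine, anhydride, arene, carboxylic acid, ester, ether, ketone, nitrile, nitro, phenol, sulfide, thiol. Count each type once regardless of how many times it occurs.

5

Taking each segment in turn:
  CH(OCOCH3): pendant –OC(=O)CH3: an acyloxy group → ester.
  CH(C6H5): pendant –C6H5: benzene ring → arene.
  CH(CH2OCH3): pendant –CH2OCH3: C–O–C linkage → ether.
  C6H4: para-disubstituted benzene ring → arene.
  CH(CONH2): pendant –CONH2: carbonyl C bonded to C and N → amide.
  CH(CH2OCH3): pendant –CH2OCH3: C–O–C linkage → ether.
  CH(CH=CH2): pendant –CH=CH2: C=C double bond → alkene.
  C6H5: –C6H5 phenyl ring → arene.
Distinct types present: alkene, amide, arene, ester, ether.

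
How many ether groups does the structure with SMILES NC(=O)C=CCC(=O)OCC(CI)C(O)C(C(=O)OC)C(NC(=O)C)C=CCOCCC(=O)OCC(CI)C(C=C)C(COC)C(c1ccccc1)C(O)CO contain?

–C(=O)NH2: carbonyl C bonded to C and to N → amide (the N is not a separate amine).
C=C double bond → alkene.
–C(=O)–O–C with C on the carbonyl side → ester.
pendant –CH2X: halogen on sp³ carbon → alkyl halide.
–OH on an sp³ carbon → alcohol (secondary).
pendant –COOCH3: carbonyl C bonded to C and –OCH3 → ester.
pendant –NHC(=O)CH3: N bonded to a carbonyl → amide (not amine).
C=C double bond → alkene.
C–O–C with sp³ carbons on both sides and no adjacent C=O → ether.
–C(=O)–O–C with C on the carbonyl side → ester.
pendant –CH2X: halogen on sp³ carbon → alkyl halide.
pendant –CH=CH2: C=C double bond → alkene.
pendant –CH2OCH3: C–O–C linkage → ether.
pendant –C6H5: benzene ring → arene.
–OH on an sp³ carbon → alcohol (secondary).
–OH on an sp³ carbon → alcohol.
Ether appears at: CH2OCH2, CH(CH2OCH3) → 2.

2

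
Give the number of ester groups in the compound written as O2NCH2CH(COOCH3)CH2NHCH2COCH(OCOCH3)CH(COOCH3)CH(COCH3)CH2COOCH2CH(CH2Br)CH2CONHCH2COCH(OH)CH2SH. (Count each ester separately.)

4

–NO2 on carbon → nitro group.
pendant –COOCH3: carbonyl C bonded to C and –OCH3 → ester.
C–N–C with sp³ carbons and no adjacent C=O → amine (secondary).
–C(=O)– with carbon on both sides → ketone.
pendant –OC(=O)CH3: an acyloxy group → ester.
pendant –COOCH3: carbonyl C bonded to C and –OCH3 → ester.
pendant –COCH3: carbonyl C bonded to two carbons → ketone.
–C(=O)–O–C with C on the carbonyl side → ester.
pendant –CH2X: halogen on sp³ carbon → alkyl halide.
–C(=O)–N– linkage → amide (the N is not an amine).
–C(=O)– with carbon on both sides → ketone.
–OH on an sp³ carbon → alcohol (secondary).
–SH on an sp³ carbon → thiol.
Ester appears at: CH(COOCH3), CH(OCOCH3), CH(COOCH3), CH2COOCH2 → 4.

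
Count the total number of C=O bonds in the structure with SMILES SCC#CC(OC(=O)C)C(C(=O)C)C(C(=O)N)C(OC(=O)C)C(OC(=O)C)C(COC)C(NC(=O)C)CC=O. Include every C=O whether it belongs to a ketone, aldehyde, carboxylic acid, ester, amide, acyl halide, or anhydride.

7

CH(OCOCH3): ester, 1 C=O (running total 1).
CH(COCH3): ketone, 1 C=O (running total 2).
CH(CONH2): amide, 1 C=O (running total 3).
CH(OCOCH3): ester, 1 C=O (running total 4).
CH(OCOCH3): ester, 1 C=O (running total 5).
CH(NHCOCH3): amide, 1 C=O (running total 6).
CHO: aldehyde, 1 C=O (running total 7).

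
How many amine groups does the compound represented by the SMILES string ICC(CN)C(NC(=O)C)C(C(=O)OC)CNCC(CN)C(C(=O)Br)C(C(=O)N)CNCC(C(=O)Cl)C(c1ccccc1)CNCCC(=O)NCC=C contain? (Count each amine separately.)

5

halogen on an sp³ carbon → alkyl halide.
pendant –CH2NH2: N on sp³ C, no adjacent C=O → amine.
pendant –NHC(=O)CH3: N bonded to a carbonyl → amide (not amine).
pendant –COOCH3: carbonyl C bonded to C and –OCH3 → ester.
C–N–C with sp³ carbons and no adjacent C=O → amine (secondary).
pendant –CH2NH2: N on sp³ C, no adjacent C=O → amine.
pendant –C(=O)X: carbonyl C bonded to C and halogen → acyl halide.
pendant –CONH2: carbonyl C bonded to C and N → amide.
C–N–C with sp³ carbons and no adjacent C=O → amine (secondary).
pendant –C(=O)X: carbonyl C bonded to C and halogen → acyl halide.
pendant –C6H5: benzene ring → arene.
C–N–C with sp³ carbons and no adjacent C=O → amine (secondary).
–C(=O)–N– linkage → amide (the N is not an amine).
C=C double bond → alkene.
Amine appears at: CH(CH2NH2), CH2NHCH2, CH(CH2NH2), CH2NHCH2, CH2NHCH2 → 5.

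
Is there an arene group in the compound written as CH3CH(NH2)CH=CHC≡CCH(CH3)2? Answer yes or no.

no

–NH2 on an sp³ carbon with no adjacent C=O → amine.
C=C double bond → alkene.
C≡C triple bond → alkyne.
The groups actually present are: alkene, alkyne, amine.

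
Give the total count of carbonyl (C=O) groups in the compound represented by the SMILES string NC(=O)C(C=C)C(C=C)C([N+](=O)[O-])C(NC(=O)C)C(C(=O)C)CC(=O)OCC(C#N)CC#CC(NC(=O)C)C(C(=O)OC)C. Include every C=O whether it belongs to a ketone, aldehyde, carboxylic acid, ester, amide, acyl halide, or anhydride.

6

H2NCO: amide, 1 C=O (running total 1).
CH(NHCOCH3): amide, 1 C=O (running total 2).
CH(COCH3): ketone, 1 C=O (running total 3).
CH2COOCH2: ester, 1 C=O (running total 4).
CH(NHCOCH3): amide, 1 C=O (running total 5).
CH(COOCH3): ester, 1 C=O (running total 6).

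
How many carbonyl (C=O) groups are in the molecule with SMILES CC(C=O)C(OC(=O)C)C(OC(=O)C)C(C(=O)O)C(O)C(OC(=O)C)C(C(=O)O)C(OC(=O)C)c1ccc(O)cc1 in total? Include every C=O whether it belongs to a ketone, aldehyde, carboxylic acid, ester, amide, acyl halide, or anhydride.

7

CH(CHO): aldehyde, 1 C=O (running total 1).
CH(OCOCH3): ester, 1 C=O (running total 2).
CH(OCOCH3): ester, 1 C=O (running total 3).
CH(COOH): carboxylic acid, 1 C=O (running total 4).
CH(OCOCH3): ester, 1 C=O (running total 5).
CH(COOH): carboxylic acid, 1 C=O (running total 6).
CH(OCOCH3): ester, 1 C=O (running total 7).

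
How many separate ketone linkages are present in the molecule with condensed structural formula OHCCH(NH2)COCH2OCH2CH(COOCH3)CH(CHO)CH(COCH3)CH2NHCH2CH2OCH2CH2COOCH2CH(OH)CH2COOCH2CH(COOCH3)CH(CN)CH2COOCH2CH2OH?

2

Reading the structure from left to right:
  OHC: terminal –CHO: carbonyl C bonded to H and C → aldehyde.
  CH(NH2): –NH2 on an sp³ carbon with no adjacent C=O → amine.
  CO: –C(=O)– with carbon on both sides → ketone.
  CH2OCH2: C–O–C with sp³ carbons on both sides and no adjacent C=O → ether.
  CH(COOCH3): pendant –COOCH3: carbonyl C bonded to C and –OCH3 → ester.
  CH(CHO): pendant –CHO: carbonyl C bonded to C and H → aldehyde.
  CH(COCH3): pendant –COCH3: carbonyl C bonded to two carbons → ketone.
  CH2NHCH2: C–N–C with sp³ carbons and no adjacent C=O → amine (secondary).
  CH2OCH2: C–O–C with sp³ carbons on both sides and no adjacent C=O → ether.
  CH2COOCH2: –C(=O)–O–C with C on the carbonyl side → ester.
  CH(OH): –OH on an sp³ carbon → alcohol (secondary).
  CH2COOCH2: –C(=O)–O–C with C on the carbonyl side → ester.
  CH(COOCH3): pendant –COOCH3: carbonyl C bonded to C and –OCH3 → ester.
  CH(CN): pendant –C≡N: nitrile.
  CH2COOCH2: –C(=O)–O–C with C on the carbonyl side → ester.
  CH2OH: –OH on an sp³ carbon → alcohol.
Ketone appears at: CO, CH(COCH3) → 2.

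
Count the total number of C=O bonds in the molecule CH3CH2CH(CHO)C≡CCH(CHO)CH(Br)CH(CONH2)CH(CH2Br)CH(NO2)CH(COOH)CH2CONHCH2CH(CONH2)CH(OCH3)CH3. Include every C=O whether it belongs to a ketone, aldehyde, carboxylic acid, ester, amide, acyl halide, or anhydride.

6

CH(CHO): aldehyde, 1 C=O (running total 1).
CH(CHO): aldehyde, 1 C=O (running total 2).
CH(CONH2): amide, 1 C=O (running total 3).
CH(COOH): carboxylic acid, 1 C=O (running total 4).
CH2CONHCH2: amide, 1 C=O (running total 5).
CH(CONH2): amide, 1 C=O (running total 6).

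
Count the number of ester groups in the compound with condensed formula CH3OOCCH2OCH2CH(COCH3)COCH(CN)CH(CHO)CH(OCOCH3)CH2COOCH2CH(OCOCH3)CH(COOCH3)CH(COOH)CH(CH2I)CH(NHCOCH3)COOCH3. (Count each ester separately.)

CH3O–C(=O)–: carbonyl C bonded to C and to –OCH3 → ester (not ketone + ether).
C–O–C with sp³ carbons on both sides and no adjacent C=O → ether.
pendant –COCH3: carbonyl C bonded to two carbons → ketone.
–C(=O)– with carbon on both sides → ketone.
pendant –C≡N: nitrile.
pendant –CHO: carbonyl C bonded to C and H → aldehyde.
pendant –OC(=O)CH3: an acyloxy group → ester.
–C(=O)–O–C with C on the carbonyl side → ester.
pendant –OC(=O)CH3: an acyloxy group → ester.
pendant –COOCH3: carbonyl C bonded to C and –OCH3 → ester.
pendant –COOH: carbonyl C bonded to C and –OH → carboxylic acid.
pendant –CH2X: halogen on sp³ carbon → alkyl halide.
pendant –NHC(=O)CH3: N bonded to a carbonyl → amide (not amine).
–C(=O)OCH3: carbonyl C bonded to C and to –OCH3 → ester (not ketone + ether).
Ester appears at: CH3OOC, CH(OCOCH3), CH2COOCH2, CH(OCOCH3), CH(COOCH3), COOCH3 → 6.

6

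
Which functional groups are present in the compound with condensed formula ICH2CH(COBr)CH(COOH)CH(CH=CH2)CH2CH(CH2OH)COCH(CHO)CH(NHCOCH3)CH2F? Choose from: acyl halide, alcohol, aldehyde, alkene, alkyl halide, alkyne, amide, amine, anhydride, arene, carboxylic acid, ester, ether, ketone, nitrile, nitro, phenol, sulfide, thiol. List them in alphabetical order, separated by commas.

Working along the chain:
  ICH2: halogen on an sp³ carbon → alkyl halide.
  CH(COBr): pendant –C(=O)X: carbonyl C bonded to C and halogen → acyl halide.
  CH(COOH): pendant –COOH: carbonyl C bonded to C and –OH → carboxylic acid.
  CH(CH=CH2): pendant –CH=CH2: C=C double bond → alkene.
  CH(CH2OH): pendant –CH2OH on an sp³ backbone C → alcohol.
  CO: –C(=O)– with carbon on both sides → ketone.
  CH(CHO): pendant –CHO: carbonyl C bonded to C and H → aldehyde.
  CH(NHCOCH3): pendant –NHC(=O)CH3: N bonded to a carbonyl → amide (not amine).
  CH2F: halogen on an sp³ carbon → alkyl halide.

acyl halide, alcohol, aldehyde, alkene, alkyl halide, amide, carboxylic acid, ketone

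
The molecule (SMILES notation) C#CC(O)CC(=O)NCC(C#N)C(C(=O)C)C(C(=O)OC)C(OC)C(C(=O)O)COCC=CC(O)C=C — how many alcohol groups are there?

2

Reading the structure from left to right:
  HC≡C: C≡C triple bond → alkyne.
  CH(OH): –OH on an sp³ carbon → alcohol (secondary).
  CH2CONHCH2: –C(=O)–N– linkage → amide (the N is not an amine).
  CH(CN): pendant –C≡N: nitrile.
  CH(COCH3): pendant –COCH3: carbonyl C bonded to two carbons → ketone.
  CH(COOCH3): pendant –COOCH3: carbonyl C bonded to C and –OCH3 → ester.
  CH(OCH3): pendant –OCH3: C–O–C with sp³ C, no adjacent C=O → ether.
  CH(COOH): pendant –COOH: carbonyl C bonded to C and –OH → carboxylic acid.
  CH2OCH2: C–O–C with sp³ carbons on both sides and no adjacent C=O → ether.
  CH=CH: C=C double bond → alkene.
  CH(OH): –OH on an sp³ carbon → alcohol (secondary).
  CH=CH2: C=C double bond → alkene.
Alcohol appears at: CH(OH), CH(OH) → 2.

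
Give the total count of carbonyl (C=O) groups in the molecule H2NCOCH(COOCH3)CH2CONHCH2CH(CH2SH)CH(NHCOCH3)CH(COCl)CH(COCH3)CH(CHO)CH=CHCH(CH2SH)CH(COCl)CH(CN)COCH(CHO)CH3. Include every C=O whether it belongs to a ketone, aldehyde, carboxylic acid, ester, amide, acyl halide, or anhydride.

10

H2NCO: amide, 1 C=O (running total 1).
CH(COOCH3): ester, 1 C=O (running total 2).
CH2CONHCH2: amide, 1 C=O (running total 3).
CH(NHCOCH3): amide, 1 C=O (running total 4).
CH(COCl): acyl halide, 1 C=O (running total 5).
CH(COCH3): ketone, 1 C=O (running total 6).
CH(CHO): aldehyde, 1 C=O (running total 7).
CH(COCl): acyl halide, 1 C=O (running total 8).
CO: ketone, 1 C=O (running total 9).
CH(CHO): aldehyde, 1 C=O (running total 10).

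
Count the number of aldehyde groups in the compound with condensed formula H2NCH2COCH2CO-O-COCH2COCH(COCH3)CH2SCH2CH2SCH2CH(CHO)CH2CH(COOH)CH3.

Working along the chain:
  H2NCH2: –NH2 on an sp³ carbon with no adjacent C=O → amine.
  CO: –C(=O)– with carbon on both sides → ketone.
  CH2CO-O-COCH2: two acyl groups sharing one oxygen, –C(=O)–O–C(=O)– → anhydride.
  CO: –C(=O)– with carbon on both sides → ketone.
  CH(COCH3): pendant –COCH3: carbonyl C bonded to two carbons → ketone.
  CH2SCH2: C–S–C linkage → sulfide (thioether).
  CH2SCH2: C–S–C linkage → sulfide (thioether).
  CH(CHO): pendant –CHO: carbonyl C bonded to C and H → aldehyde.
  CH(COOH): pendant –COOH: carbonyl C bonded to C and –OH → carboxylic acid.
Aldehyde appears at: CH(CHO) → 1.

1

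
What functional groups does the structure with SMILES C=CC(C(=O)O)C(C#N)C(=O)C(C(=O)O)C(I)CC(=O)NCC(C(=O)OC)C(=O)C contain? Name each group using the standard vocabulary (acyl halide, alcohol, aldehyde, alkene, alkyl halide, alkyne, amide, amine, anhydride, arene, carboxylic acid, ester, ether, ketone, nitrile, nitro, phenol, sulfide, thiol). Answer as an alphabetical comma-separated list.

alkene, alkyl halide, amide, carboxylic acid, ester, ketone, nitrile

C=C double bond → alkene.
pendant –COOH: carbonyl C bonded to C and –OH → carboxylic acid.
pendant –C≡N: nitrile.
–C(=O)– with carbon on both sides → ketone.
pendant –COOH: carbonyl C bonded to C and –OH → carboxylic acid.
halogen on an sp³ carbon → alkyl halide.
–C(=O)–N– linkage → amide (the N is not an amine).
pendant –COOCH3: carbonyl C bonded to C and –OCH3 → ester.
–C(=O)– with carbon on both sides → ketone.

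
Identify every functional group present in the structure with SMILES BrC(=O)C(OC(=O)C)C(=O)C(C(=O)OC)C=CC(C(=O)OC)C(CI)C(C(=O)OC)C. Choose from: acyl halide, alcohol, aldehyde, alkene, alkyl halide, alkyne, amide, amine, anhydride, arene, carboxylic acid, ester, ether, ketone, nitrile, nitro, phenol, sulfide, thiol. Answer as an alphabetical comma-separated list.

–C(=O)Br: carbonyl C bonded to C and to a halogen → acyl halide (not alkyl halide).
pendant –OC(=O)CH3: an acyloxy group → ester.
–C(=O)– with carbon on both sides → ketone.
pendant –COOCH3: carbonyl C bonded to C and –OCH3 → ester.
C=C double bond → alkene.
pendant –COOCH3: carbonyl C bonded to C and –OCH3 → ester.
pendant –CH2X: halogen on sp³ carbon → alkyl halide.
pendant –COOCH3: carbonyl C bonded to C and –OCH3 → ester.

acyl halide, alkene, alkyl halide, ester, ketone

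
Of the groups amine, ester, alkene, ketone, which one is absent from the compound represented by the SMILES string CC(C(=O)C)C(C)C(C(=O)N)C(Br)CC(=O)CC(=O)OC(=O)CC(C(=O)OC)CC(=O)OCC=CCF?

ketone: present (CH(COCH3) — pendant –COCH3: carbonyl C bonded to two carbons → ketone).
ester: present (CH(COOCH3) — pendant –COOCH3: carbonyl C bonded to C and –OCH3 → ester).
alkene: present (CH=CH — C=C double bond → alkene).
amine: absent. In CH(CONH2), the nitrogen is bonded directly to a carbonyl carbon, making it part of an amide, not a free amine.

amine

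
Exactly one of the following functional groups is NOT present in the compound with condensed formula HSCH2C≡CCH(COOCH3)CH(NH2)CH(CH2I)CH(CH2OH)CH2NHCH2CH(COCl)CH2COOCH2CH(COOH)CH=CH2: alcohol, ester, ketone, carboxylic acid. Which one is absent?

ester: present (CH(COOCH3) — pendant –COOCH3: carbonyl C bonded to C and –OCH3 → ester).
carboxylic acid: present (CH(COOH) — pendant –COOH: carbonyl C bonded to C and –OH → carboxylic acid).
alcohol: present (CH(CH2OH) — pendant –CH2OH on an sp³ backbone C → alcohol).
ketone: absent. In each of CH(COOCH3) and CH2COOCH2, the C=O is bonded to an –O–C group, which defines an ester, not a ketone. In CH(COOH), the C=O bears an –OH, making it a carboxylic acid rather than a ketone. In CH(COCl), the C=O is bonded to a halogen, which defines an acyl halide, not a ketone.

ketone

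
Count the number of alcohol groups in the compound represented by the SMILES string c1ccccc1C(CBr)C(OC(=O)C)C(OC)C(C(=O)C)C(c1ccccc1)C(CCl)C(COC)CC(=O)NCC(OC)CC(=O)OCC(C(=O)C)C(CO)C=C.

C6H5– phenyl ring → arene.
pendant –CH2X: halogen on sp³ carbon → alkyl halide.
pendant –OC(=O)CH3: an acyloxy group → ester.
pendant –OCH3: C–O–C with sp³ C, no adjacent C=O → ether.
pendant –COCH3: carbonyl C bonded to two carbons → ketone.
pendant –C6H5: benzene ring → arene.
pendant –CH2X: halogen on sp³ carbon → alkyl halide.
pendant –CH2OCH3: C–O–C linkage → ether.
–C(=O)–N– linkage → amide (the N is not an amine).
pendant –OCH3: C–O–C with sp³ C, no adjacent C=O → ether.
–C(=O)–O–C with C on the carbonyl side → ester.
pendant –COCH3: carbonyl C bonded to two carbons → ketone.
pendant –CH2OH on an sp³ backbone C → alcohol.
C=C double bond → alkene.
Alcohol appears at: CH(CH2OH) → 1.

1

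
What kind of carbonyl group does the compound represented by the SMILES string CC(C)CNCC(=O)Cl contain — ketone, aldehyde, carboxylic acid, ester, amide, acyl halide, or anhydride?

The carbonyl is in the COCl segment: –C(=O)Cl: carbonyl C bonded to C and to a halogen → acyl halide (not alkyl halide).

acyl halide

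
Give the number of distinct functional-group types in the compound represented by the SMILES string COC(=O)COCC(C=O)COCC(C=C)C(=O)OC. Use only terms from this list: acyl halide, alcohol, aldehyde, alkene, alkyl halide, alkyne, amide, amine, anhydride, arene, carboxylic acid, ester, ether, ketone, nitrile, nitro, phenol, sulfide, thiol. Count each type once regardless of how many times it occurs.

4

CH3O–C(=O)–: carbonyl C bonded to C and to –OCH3 → ester (not ketone + ether).
C–O–C with sp³ carbons on both sides and no adjacent C=O → ether.
pendant –CHO: carbonyl C bonded to C and H → aldehyde.
C–O–C with sp³ carbons on both sides and no adjacent C=O → ether.
pendant –CH=CH2: C=C double bond → alkene.
–C(=O)OCH3: carbonyl C bonded to C and to –OCH3 → ester (not ketone + ether).
Distinct types present: aldehyde, alkene, ester, ether.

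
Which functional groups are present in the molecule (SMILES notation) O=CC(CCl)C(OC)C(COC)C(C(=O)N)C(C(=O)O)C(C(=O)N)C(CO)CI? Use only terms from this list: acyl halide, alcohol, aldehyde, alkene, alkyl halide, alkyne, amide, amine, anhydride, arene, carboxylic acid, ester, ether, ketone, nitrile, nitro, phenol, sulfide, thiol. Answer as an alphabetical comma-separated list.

terminal –CHO: carbonyl C bonded to H and C → aldehyde.
pendant –CH2X: halogen on sp³ carbon → alkyl halide.
pendant –OCH3: C–O–C with sp³ C, no adjacent C=O → ether.
pendant –CH2OCH3: C–O–C linkage → ether.
pendant –CONH2: carbonyl C bonded to C and N → amide.
pendant –COOH: carbonyl C bonded to C and –OH → carboxylic acid.
pendant –CONH2: carbonyl C bonded to C and N → amide.
pendant –CH2OH on an sp³ backbone C → alcohol.
halogen on an sp³ carbon → alkyl halide.

alcohol, aldehyde, alkyl halide, amide, carboxylic acid, ether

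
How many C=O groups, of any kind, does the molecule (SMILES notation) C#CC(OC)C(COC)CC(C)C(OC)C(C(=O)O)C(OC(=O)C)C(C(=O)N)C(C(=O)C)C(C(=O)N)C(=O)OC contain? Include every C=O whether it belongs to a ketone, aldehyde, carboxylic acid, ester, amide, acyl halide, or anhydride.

CH(COOH): carboxylic acid, 1 C=O (running total 1).
CH(OCOCH3): ester, 1 C=O (running total 2).
CH(CONH2): amide, 1 C=O (running total 3).
CH(COCH3): ketone, 1 C=O (running total 4).
CH(CONH2): amide, 1 C=O (running total 5).
COOCH3: ester, 1 C=O (running total 6).

6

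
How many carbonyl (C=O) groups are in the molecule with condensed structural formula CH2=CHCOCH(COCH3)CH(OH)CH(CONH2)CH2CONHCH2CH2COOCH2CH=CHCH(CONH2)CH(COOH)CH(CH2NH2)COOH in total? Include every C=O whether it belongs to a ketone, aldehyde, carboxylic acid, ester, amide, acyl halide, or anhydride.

CO: ketone, 1 C=O (running total 1).
CH(COCH3): ketone, 1 C=O (running total 2).
CH(CONH2): amide, 1 C=O (running total 3).
CH2CONHCH2: amide, 1 C=O (running total 4).
CH2COOCH2: ester, 1 C=O (running total 5).
CH(CONH2): amide, 1 C=O (running total 6).
CH(COOH): carboxylic acid, 1 C=O (running total 7).
COOH: carboxylic acid, 1 C=O (running total 8).

8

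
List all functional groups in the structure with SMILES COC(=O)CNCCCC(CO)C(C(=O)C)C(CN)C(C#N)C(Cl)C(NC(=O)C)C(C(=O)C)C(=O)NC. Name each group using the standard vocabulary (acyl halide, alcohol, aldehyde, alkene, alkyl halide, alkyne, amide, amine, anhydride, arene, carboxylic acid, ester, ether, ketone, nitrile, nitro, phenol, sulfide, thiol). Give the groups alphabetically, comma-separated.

alcohol, alkyl halide, amide, amine, ester, ketone, nitrile

Taking each segment in turn:
  CH3OOC: CH3O–C(=O)–: carbonyl C bonded to C and to –OCH3 → ester (not ketone + ether).
  CH2NHCH2: C–N–C with sp³ carbons and no adjacent C=O → amine (secondary).
  CH(CH2OH): pendant –CH2OH on an sp³ backbone C → alcohol.
  CH(COCH3): pendant –COCH3: carbonyl C bonded to two carbons → ketone.
  CH(CH2NH2): pendant –CH2NH2: N on sp³ C, no adjacent C=O → amine.
  CH(CN): pendant –C≡N: nitrile.
  CH(Cl): halogen on an sp³ carbon → alkyl halide.
  CH(NHCOCH3): pendant –NHC(=O)CH3: N bonded to a carbonyl → amide (not amine).
  CH(COCH3): pendant –COCH3: carbonyl C bonded to two carbons → ketone.
  CONHCH3: –C(=O)NHCH3: carbonyl C bonded to C and to N → amide (the N is not an amine).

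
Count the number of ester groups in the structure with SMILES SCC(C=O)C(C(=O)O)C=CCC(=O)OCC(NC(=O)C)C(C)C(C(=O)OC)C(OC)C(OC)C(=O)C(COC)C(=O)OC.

3

Reading the structure from left to right:
  HSCH2: –SH on an sp³ carbon → thiol.
  CH(CHO): pendant –CHO: carbonyl C bonded to C and H → aldehyde.
  CH(COOH): pendant –COOH: carbonyl C bonded to C and –OH → carboxylic acid.
  CH=CH: C=C double bond → alkene.
  CH2COOCH2: –C(=O)–O–C with C on the carbonyl side → ester.
  CH(NHCOCH3): pendant –NHC(=O)CH3: N bonded to a carbonyl → amide (not amine).
  CH(COOCH3): pendant –COOCH3: carbonyl C bonded to C and –OCH3 → ester.
  CH(OCH3): pendant –OCH3: C–O–C with sp³ C, no adjacent C=O → ether.
  CH(OCH3): pendant –OCH3: C–O–C with sp³ C, no adjacent C=O → ether.
  CO: –C(=O)– with carbon on both sides → ketone.
  CH(CH2OCH3): pendant –CH2OCH3: C–O–C linkage → ether.
  COOCH3: –C(=O)OCH3: carbonyl C bonded to C and to –OCH3 → ester (not ketone + ether).
Ester appears at: CH2COOCH2, CH(COOCH3), COOCH3 → 3.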